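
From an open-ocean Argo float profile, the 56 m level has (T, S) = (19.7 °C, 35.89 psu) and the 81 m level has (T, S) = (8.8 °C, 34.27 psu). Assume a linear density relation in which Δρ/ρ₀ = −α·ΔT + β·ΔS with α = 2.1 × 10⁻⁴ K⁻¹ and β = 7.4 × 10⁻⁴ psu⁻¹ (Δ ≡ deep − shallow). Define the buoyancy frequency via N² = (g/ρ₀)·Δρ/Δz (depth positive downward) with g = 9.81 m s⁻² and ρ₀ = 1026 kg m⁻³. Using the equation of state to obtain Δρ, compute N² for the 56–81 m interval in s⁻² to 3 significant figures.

4.28 × 10⁻⁴ s⁻²

ΔT = -10.9 K, ΔS = -1.62 psu (deep − shallow).
Δρ/ρ₀ = −αΔT + βΔS = 2.289 × 10⁻³ − 1.1988 × 10⁻³ = 1.0902 × 10⁻³, so Δρ ≈ 1.119 kg m⁻³.
N² = (g/ρ₀)·Δρ/Δz = g·(Δρ/ρ₀)/Δz = 9.81 × 1.0902 × 10⁻³ / 25 = 4.2779 × 10⁻⁴ s⁻² ≈ 4.28 × 10⁻⁴ s⁻².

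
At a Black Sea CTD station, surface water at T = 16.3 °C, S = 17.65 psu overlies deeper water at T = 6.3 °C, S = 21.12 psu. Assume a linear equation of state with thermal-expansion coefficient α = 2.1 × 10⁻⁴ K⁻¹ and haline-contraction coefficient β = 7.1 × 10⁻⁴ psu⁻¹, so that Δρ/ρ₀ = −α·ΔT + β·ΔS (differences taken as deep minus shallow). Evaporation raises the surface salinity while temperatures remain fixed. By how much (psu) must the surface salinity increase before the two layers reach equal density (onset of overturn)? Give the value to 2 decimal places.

6.43 psu

Neutral buoyancy requires −α(T_deep − T_surf) + β(S_deep − S_surf′) = 0.
S_surf′ = S_deep − (α/β)·ΔT = 21.12 − (2.1 × 10⁻⁴/7.1 × 10⁻⁴)·(-10.0) = 24.0777 psu.
Increase required: 24.0777 − 17.65 = 6.4277 psu.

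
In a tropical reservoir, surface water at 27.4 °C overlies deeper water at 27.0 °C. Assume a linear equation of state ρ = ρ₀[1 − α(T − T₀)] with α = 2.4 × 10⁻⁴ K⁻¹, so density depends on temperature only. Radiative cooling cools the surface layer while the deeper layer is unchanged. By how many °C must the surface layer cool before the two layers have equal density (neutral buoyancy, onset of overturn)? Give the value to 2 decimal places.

0.40 °C

With temperature the only control, equal density requires T_surf′ = T_deep.
T_surf′ = 27.0 °C.
Cooling required: 27.4 − 27.0 = 0.40 °C.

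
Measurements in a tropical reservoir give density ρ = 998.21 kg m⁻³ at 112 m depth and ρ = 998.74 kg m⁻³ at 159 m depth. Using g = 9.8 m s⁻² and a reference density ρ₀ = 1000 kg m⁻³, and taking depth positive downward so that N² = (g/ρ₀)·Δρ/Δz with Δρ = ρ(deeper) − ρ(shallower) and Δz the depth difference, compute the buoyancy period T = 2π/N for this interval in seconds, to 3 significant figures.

598 s

Δρ = 998.74 − 998.21 = 0.53 kg m⁻³ over Δz = 159 − 112 = 47 m.
N² = (9.8/1000) × (0.53/47) = 1.1051 × 10⁻⁴ s⁻².
N = √(1.1051 × 10⁻⁴) = 0.010512 rad s⁻¹, so T = 2π/N = 597.72 s ≈ 598 s.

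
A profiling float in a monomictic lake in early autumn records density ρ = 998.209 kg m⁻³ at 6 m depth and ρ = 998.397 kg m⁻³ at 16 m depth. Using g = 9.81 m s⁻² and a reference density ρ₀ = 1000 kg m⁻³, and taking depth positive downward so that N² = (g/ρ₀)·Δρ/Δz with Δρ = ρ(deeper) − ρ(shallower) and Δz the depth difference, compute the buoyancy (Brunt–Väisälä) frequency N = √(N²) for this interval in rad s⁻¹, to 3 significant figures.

0.0136 rad s⁻¹

Δρ = 998.397 − 998.209 = 0.188 kg m⁻³ over Δz = 16 − 6 = 10 m.
N² = (9.81/1000) × (0.188/10) = 1.8443 × 10⁻⁴ s⁻².
N = √(1.8443 × 10⁻⁴) = 0.013581 rad s⁻¹ ≈ 0.0136 rad s⁻¹.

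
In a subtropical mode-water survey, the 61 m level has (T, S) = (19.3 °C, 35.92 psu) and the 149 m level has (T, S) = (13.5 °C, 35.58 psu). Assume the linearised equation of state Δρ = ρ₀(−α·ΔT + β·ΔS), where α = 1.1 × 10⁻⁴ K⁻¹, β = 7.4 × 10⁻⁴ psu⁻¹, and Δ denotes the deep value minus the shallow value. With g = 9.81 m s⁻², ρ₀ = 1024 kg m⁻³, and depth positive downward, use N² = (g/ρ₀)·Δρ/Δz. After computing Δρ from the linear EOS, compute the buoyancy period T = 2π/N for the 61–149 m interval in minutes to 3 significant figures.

16.0 min

ΔT = -5.8 K, ΔS = -0.34 psu (deep − shallow).
Δρ/ρ₀ = −αΔT + βΔS = 6.38 × 10⁻⁴ − 2.516 × 10⁻⁴ = 3.864 × 10⁻⁴, so Δρ ≈ 0.3957 kg m⁻³.
N² = (g/ρ₀)·Δρ/Δz = g·(Δρ/ρ₀)/Δz = 9.81 × 3.864 × 10⁻⁴ / 88 = 4.3075 × 10⁻⁵ s⁻².
N = √(4.3075 × 10⁻⁵) = 6.5632 × 10⁻³ rad s⁻¹ → T = 2π/N = 957.34 s = 15.956 min ≈ 16.0 min.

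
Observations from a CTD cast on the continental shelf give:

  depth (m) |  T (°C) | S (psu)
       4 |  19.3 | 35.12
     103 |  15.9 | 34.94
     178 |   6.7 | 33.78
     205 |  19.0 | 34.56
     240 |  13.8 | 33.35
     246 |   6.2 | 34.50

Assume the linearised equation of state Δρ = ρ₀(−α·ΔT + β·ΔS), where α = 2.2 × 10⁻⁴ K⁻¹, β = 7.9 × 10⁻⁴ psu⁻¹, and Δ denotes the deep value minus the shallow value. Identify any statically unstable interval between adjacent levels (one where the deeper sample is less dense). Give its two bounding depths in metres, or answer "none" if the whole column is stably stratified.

178–205 m

Evaluate Δρ/ρ₀ = −αΔT + βΔS across each adjacent pair:
  4–103 m: −αΔT+βΔS = −(2.2 × 10⁻⁴)(-3.4)+(7.9 × 10⁻⁴)(-0.18) = 6.1 × 10⁻⁴ → stable
  103–178 m: −αΔT+βΔS = −(2.2 × 10⁻⁴)(-9.2)+(7.9 × 10⁻⁴)(-1.16) = 1.1 × 10⁻³ → stable
  178–205 m: −αΔT+βΔS = −(2.2 × 10⁻⁴)(+12.3)+(7.9 × 10⁻⁴)(+0.78) = -2.1 × 10⁻³ → UNSTABLE
  205–240 m: −αΔT+βΔS = −(2.2 × 10⁻⁴)(-5.2)+(7.9 × 10⁻⁴)(-1.21) = 1.9 × 10⁻⁴ → stable
  240–246 m: −αΔT+βΔS = −(2.2 × 10⁻⁴)(-7.6)+(7.9 × 10⁻⁴)(+1.15) = 2.6 × 10⁻³ → stable
The 178–205 m interval has Δρ < 0: lighter water underlies denser water.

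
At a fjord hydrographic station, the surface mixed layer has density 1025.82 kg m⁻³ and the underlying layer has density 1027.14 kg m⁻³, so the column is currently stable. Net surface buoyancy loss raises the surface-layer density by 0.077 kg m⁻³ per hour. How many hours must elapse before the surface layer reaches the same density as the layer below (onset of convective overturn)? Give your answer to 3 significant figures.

17.1 hours

Density deficit of the surface layer: 1027.14 − 1025.82 = 1.32 kg m⁻³.
Required change = 1.32 / 0.077 = 17.1 hours.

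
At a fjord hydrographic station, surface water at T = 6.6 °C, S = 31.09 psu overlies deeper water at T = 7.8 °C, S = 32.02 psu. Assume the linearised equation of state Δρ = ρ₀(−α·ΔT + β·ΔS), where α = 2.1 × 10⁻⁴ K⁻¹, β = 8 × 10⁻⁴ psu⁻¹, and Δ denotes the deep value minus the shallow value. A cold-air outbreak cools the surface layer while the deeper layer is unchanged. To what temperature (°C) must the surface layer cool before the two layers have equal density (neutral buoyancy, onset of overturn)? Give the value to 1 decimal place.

Neutral buoyancy requires Δρ = 0, i.e. −α(T_deep − T_surf′) + β(S_deep − S_surf) = 0.
T_surf′ = T_deep − (β/α)·ΔS = 7.8 − (8 × 10⁻⁴/2.1 × 10⁻⁴)·(+0.93) = 4.257 °C.
Cooling required: 6.6 − (4.257) = 2.343 °C.

4.3 °C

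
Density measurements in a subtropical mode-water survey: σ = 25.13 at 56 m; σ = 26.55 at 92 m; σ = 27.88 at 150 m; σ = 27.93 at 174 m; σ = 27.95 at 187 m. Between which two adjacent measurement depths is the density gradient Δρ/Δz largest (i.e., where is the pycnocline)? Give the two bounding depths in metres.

56–92 m

Compute the density gradient over each adjacent pair:
  56–92 m: Δρ/Δz = 1.42/36 = 0.039 kg m⁻⁴
  92–150 m: Δρ/Δz = 1.33/58 = 0.023 kg m⁻⁴
  150–174 m: Δρ/Δz = 0.05/24 = 2.1 × 10⁻³ kg m⁻⁴
  174–187 m: Δρ/Δz = 0.02/13 = 1.5 × 10⁻³ kg m⁻⁴
The largest gradient is in the 56–92 m interval — the pycnocline.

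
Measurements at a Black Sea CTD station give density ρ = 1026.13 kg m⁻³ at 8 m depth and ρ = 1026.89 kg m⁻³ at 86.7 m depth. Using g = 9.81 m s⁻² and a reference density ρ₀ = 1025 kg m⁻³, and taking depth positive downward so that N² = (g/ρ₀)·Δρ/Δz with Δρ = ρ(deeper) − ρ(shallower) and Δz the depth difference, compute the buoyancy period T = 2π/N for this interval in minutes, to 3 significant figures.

Δρ = 1026.89 − 1026.13 = 0.76 kg m⁻³ over Δz = 86.7 − 8 = 78.7 m.
N² = (9.81/1025) × (0.76/78.7) = 9.2424 × 10⁻⁵ s⁻².
N = √(9.2424 × 10⁻⁵) = 9.6137 × 10⁻³ rad s⁻¹, so T = 2π/N = 653.57 s = 10.893 min ≈ 10.9 min.

10.9 min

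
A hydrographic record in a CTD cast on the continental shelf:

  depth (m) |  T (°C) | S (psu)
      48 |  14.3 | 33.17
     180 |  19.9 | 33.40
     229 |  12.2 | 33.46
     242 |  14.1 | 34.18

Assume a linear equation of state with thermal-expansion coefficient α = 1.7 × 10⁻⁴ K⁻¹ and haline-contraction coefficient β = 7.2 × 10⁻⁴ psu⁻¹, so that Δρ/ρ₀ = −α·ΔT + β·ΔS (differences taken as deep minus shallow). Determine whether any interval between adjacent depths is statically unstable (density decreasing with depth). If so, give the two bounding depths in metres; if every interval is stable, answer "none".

Evaluate Δρ/ρ₀ = −αΔT + βΔS across each adjacent pair:
  48–180 m: −αΔT+βΔS = −(1.7 × 10⁻⁴)(+5.6)+(7.2 × 10⁻⁴)(+0.23) = -7.9 × 10⁻⁴ → UNSTABLE
  180–229 m: −αΔT+βΔS = −(1.7 × 10⁻⁴)(-7.7)+(7.2 × 10⁻⁴)(+0.06) = 1.4 × 10⁻³ → stable
  229–242 m: −αΔT+βΔS = −(1.7 × 10⁻⁴)(+1.9)+(7.2 × 10⁻⁴)(+0.72) = 2.0 × 10⁻⁴ → stable
The 48–180 m interval has Δρ < 0: lighter water underlies denser water.

48–180 m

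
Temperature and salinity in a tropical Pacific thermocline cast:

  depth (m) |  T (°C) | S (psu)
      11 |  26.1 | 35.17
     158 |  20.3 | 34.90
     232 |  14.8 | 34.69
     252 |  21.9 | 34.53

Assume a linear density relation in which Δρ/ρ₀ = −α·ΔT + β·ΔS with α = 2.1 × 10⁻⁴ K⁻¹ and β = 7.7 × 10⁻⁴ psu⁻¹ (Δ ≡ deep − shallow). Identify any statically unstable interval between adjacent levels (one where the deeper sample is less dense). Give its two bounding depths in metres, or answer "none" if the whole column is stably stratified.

Evaluate Δρ/ρ₀ = −αΔT + βΔS across each adjacent pair:
  11–158 m: −αΔT+βΔS = −(2.1 × 10⁻⁴)(-5.8)+(7.7 × 10⁻⁴)(-0.27) = 1.0 × 10⁻³ → stable
  158–232 m: −αΔT+βΔS = −(2.1 × 10⁻⁴)(-5.5)+(7.7 × 10⁻⁴)(-0.21) = 9.9 × 10⁻⁴ → stable
  232–252 m: −αΔT+βΔS = −(2.1 × 10⁻⁴)(+7.1)+(7.7 × 10⁻⁴)(-0.16) = -1.6 × 10⁻³ → UNSTABLE
The 232–252 m interval has Δρ < 0: lighter water underlies denser water.

232–252 m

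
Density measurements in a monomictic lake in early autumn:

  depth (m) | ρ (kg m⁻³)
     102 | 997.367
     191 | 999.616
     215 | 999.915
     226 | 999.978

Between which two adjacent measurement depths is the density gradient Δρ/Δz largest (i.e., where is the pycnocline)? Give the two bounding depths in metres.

Compute the density gradient over each adjacent pair:
  102–191 m: Δρ/Δz = 2.249/89 = 0.025 kg m⁻⁴
  191–215 m: Δρ/Δz = 0.299/24 = 0.012 kg m⁻⁴
  215–226 m: Δρ/Δz = 0.063/11 = 5.7 × 10⁻³ kg m⁻⁴
The largest gradient is in the 102–191 m interval — the pycnocline.

102–191 m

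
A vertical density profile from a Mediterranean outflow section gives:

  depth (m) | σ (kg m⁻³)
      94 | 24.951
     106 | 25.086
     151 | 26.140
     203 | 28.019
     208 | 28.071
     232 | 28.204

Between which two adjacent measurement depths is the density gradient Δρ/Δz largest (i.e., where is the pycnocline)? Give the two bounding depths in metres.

Compute the density gradient over each adjacent pair:
  94–106 m: Δρ/Δz = 0.135/12 = 0.011 kg m⁻⁴
  106–151 m: Δρ/Δz = 1.054/45 = 0.023 kg m⁻⁴
  151–203 m: Δρ/Δz = 1.879/52 = 0.036 kg m⁻⁴
  203–208 m: Δρ/Δz = 0.052/5 = 0.010 kg m⁻⁴
  208–232 m: Δρ/Δz = 0.133/24 = 5.5 × 10⁻³ kg m⁻⁴
The largest gradient is in the 151–203 m interval — the pycnocline.

151–203 m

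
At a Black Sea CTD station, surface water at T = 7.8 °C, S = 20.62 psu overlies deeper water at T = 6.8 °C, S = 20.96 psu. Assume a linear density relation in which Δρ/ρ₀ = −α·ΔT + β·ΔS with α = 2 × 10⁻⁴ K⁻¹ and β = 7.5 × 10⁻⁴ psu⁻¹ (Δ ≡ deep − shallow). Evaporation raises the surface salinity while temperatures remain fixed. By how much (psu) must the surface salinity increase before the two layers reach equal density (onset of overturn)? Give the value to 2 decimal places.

Neutral buoyancy requires −α(T_deep − T_surf) + β(S_deep − S_surf′) = 0.
S_surf′ = S_deep − (α/β)·ΔT = 20.96 − (2 × 10⁻⁴/7.5 × 10⁻⁴)·(-1.0) = 21.2267 psu.
Increase required: 21.2267 − 20.62 = 0.6067 psu.

0.61 psu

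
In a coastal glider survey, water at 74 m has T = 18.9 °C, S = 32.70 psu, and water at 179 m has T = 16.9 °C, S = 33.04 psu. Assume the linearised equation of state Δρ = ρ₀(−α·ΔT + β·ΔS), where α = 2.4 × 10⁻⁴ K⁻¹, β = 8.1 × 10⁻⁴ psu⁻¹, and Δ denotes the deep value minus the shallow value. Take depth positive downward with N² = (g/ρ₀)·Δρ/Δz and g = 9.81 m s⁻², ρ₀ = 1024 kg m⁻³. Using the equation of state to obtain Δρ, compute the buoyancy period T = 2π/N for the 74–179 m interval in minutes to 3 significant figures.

12.5 min

ΔT = -2.0 K, ΔS = +0.34 psu (deep − shallow).
Δρ/ρ₀ = −αΔT + βΔS = 4.80 × 10⁻⁴ + 2.754 × 10⁻⁴ = 7.554 × 10⁻⁴, so Δρ ≈ 0.7735 kg m⁻³.
N² = (g/ρ₀)·Δρ/Δz = g·(Δρ/ρ₀)/Δz = 9.81 × 7.554 × 10⁻⁴ / 105 = 7.0576 × 10⁻⁵ s⁻².
N = √(7.0576 × 10⁻⁵) = 8.4010 × 10⁻³ rad s⁻¹ → T = 2π/N = 747.91 s = 12.465 min ≈ 12.5 min.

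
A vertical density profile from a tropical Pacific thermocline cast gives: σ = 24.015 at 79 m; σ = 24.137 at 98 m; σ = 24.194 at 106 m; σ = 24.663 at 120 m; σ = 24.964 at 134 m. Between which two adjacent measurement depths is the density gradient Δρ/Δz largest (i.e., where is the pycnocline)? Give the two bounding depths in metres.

Compute the density gradient over each adjacent pair:
  79–98 m: Δρ/Δz = 0.122/19 = 6.4 × 10⁻³ kg m⁻⁴
  98–106 m: Δρ/Δz = 0.057/8 = 7.1 × 10⁻³ kg m⁻⁴
  106–120 m: Δρ/Δz = 0.469/14 = 0.033 kg m⁻⁴
  120–134 m: Δρ/Δz = 0.301/14 = 0.021 kg m⁻⁴
The largest gradient is in the 106–120 m interval — the pycnocline.

106–120 m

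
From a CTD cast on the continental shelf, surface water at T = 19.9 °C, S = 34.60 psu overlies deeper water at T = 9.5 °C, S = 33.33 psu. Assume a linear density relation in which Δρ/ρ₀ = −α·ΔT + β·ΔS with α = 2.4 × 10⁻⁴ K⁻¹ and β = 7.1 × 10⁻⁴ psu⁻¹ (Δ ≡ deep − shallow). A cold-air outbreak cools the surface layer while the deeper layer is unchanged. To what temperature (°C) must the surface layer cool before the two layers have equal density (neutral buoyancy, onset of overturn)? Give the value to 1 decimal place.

13.3 °C

Neutral buoyancy requires Δρ = 0, i.e. −α(T_deep − T_surf′) + β(S_deep − S_surf) = 0.
T_surf′ = T_deep − (β/α)·ΔS = 9.5 − (7.1 × 10⁻⁴/2.4 × 10⁻⁴)·(-1.27) = 13.257 °C.
Cooling required: 19.9 − (13.257) = 6.643 °C.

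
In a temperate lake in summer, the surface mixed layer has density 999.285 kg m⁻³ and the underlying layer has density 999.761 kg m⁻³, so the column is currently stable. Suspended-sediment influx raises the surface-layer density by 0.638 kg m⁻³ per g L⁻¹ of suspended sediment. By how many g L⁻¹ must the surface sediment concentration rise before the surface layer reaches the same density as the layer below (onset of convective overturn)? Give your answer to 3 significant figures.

Density deficit of the surface layer: 999.761 − 999.285 = 0.476 kg m⁻³.
Required change = 0.476 / 0.638 = 0.746 g L⁻¹.

0.746 g L⁻¹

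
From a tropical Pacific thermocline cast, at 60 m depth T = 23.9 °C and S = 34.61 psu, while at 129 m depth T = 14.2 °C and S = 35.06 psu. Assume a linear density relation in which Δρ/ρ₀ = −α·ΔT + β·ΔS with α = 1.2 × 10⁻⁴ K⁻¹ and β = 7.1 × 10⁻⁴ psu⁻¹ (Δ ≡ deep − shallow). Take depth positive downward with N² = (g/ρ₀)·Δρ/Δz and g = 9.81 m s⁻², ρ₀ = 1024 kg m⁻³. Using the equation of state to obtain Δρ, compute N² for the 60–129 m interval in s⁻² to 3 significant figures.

ΔT = -9.7 K, ΔS = +0.45 psu (deep − shallow).
Δρ/ρ₀ = −αΔT + βΔS = 1.164 × 10⁻³ + 3.195 × 10⁻⁴ = 1.4835 × 10⁻³, so Δρ ≈ 1.519 kg m⁻³.
N² = (g/ρ₀)·Δρ/Δz = g·(Δρ/ρ₀)/Δz = 9.81 × 1.4835 × 10⁻³ / 69 = 2.1091 × 10⁻⁴ s⁻² ≈ 2.11 × 10⁻⁴ s⁻².

2.11 × 10⁻⁴ s⁻²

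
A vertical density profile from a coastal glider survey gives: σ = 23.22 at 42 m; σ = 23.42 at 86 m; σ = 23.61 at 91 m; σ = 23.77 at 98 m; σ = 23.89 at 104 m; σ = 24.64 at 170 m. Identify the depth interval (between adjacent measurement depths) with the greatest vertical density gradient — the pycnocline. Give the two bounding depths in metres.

Compute the density gradient over each adjacent pair:
  42–86 m: Δρ/Δz = 0.20/44 = 4.5 × 10⁻³ kg m⁻⁴
  86–91 m: Δρ/Δz = 0.19/5 = 0.038 kg m⁻⁴
  91–98 m: Δρ/Δz = 0.16/7 = 0.023 kg m⁻⁴
  98–104 m: Δρ/Δz = 0.12/6 = 0.020 kg m⁻⁴
  104–170 m: Δρ/Δz = 0.75/66 = 0.011 kg m⁻⁴
The largest gradient is in the 86–91 m interval — the pycnocline.

86–91 m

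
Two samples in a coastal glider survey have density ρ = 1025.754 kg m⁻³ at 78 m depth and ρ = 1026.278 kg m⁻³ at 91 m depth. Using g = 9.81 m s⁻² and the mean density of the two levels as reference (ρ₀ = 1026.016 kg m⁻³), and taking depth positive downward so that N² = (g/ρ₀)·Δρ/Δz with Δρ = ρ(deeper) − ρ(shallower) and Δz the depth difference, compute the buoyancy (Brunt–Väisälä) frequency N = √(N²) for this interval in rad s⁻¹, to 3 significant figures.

Δρ = 1026.278 − 1025.754 = 0.524 kg m⁻³ over Δz = 91 − 78 = 13 m.
N² = (9.81/1026.016) × (0.524/13) = 3.8539 × 10⁻⁴ s⁻².
N = √(3.8539 × 10⁻⁴) = 0.019631 rad s⁻¹ ≈ 0.0196 rad s⁻¹.
N² > 0, so the interval is statically stable.

0.0196 rad s⁻¹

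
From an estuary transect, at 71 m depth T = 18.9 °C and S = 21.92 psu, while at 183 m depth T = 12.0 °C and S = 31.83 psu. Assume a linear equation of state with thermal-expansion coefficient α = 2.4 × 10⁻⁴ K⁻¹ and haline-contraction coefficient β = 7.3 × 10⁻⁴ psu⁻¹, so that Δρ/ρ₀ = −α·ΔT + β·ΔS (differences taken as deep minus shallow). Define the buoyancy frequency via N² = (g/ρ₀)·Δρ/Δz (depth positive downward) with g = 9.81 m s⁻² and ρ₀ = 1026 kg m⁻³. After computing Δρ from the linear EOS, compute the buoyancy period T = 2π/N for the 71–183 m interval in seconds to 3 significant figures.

225 s

ΔT = -6.9 K, ΔS = +9.91 psu (deep − shallow).
Δρ/ρ₀ = −αΔT + βΔS = 1.656 × 10⁻³ + 7.2343 × 10⁻³ = 8.8903 × 10⁻³, so Δρ ≈ 9.121 kg m⁻³.
N² = (g/ρ₀)·Δρ/Δz = g·(Δρ/ρ₀)/Δz = 9.81 × 8.8903 × 10⁻³ / 112 = 7.7870 × 10⁻⁴ s⁻².
N = √(7.7870 × 10⁻⁴) = 0.027905 rad s⁻¹ → T = 2π/N = 225.16 s ≈ 225 s.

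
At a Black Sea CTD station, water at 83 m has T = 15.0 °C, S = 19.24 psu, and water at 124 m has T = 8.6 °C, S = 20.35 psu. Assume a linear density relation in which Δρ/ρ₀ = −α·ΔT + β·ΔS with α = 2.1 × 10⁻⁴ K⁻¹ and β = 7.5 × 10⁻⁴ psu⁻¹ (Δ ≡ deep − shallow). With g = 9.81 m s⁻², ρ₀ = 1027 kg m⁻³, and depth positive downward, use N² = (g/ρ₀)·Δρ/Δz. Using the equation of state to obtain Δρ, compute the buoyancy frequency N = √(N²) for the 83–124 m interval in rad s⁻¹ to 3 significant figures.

0.0228 rad s⁻¹

ΔT = -6.4 K, ΔS = +1.11 psu (deep − shallow).
Δρ/ρ₀ = −αΔT + βΔS = 1.344 × 10⁻³ + 8.325 × 10⁻⁴ = 2.1765 × 10⁻³, so Δρ ≈ 2.235 kg m⁻³.
N² = (g/ρ₀)·Δρ/Δz = g·(Δρ/ρ₀)/Δz = 9.81 × 2.1765 × 10⁻³ / 41 = 5.2077 × 10⁻⁴ s⁻².
N = √(5.2077 × 10⁻⁴) = 0.022820 rad s⁻¹ ≈ 0.0228 rad s⁻¹.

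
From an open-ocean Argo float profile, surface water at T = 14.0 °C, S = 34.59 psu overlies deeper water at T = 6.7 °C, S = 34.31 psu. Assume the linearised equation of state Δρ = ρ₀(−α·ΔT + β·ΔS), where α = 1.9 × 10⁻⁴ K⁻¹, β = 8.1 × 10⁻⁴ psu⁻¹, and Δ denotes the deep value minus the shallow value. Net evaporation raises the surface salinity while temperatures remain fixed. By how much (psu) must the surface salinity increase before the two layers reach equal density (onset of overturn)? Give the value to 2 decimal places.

Neutral buoyancy requires −α(T_deep − T_surf) + β(S_deep − S_surf′) = 0.
S_surf′ = S_deep − (α/β)·ΔT = 34.31 − (1.9 × 10⁻⁴/8.1 × 10⁻⁴)·(-7.3) = 36.0223 psu.
Increase required: 36.0223 − 34.59 = 1.4323 psu.

1.43 psu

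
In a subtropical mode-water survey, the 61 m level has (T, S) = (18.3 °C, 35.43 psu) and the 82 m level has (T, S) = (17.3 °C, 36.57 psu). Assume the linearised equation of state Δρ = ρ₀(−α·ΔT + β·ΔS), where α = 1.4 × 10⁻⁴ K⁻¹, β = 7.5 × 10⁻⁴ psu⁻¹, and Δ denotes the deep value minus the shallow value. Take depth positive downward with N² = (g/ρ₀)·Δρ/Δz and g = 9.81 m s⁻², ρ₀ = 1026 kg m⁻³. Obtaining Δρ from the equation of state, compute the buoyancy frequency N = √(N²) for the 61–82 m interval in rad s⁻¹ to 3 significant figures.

ΔT = -1.0 K, ΔS = +1.14 psu (deep − shallow).
Δρ/ρ₀ = −αΔT + βΔS = 1.40 × 10⁻⁴ + 8.55 × 10⁻⁴ = 9.95 × 10⁻⁴, so Δρ ≈ 1.021 kg m⁻³.
N² = (g/ρ₀)·Δρ/Δz = g·(Δρ/ρ₀)/Δz = 9.81 × 9.95 × 10⁻⁴ / 21 = 4.6481 × 10⁻⁴ s⁻².
N = √(4.6481 × 10⁻⁴) = 0.021559 rad s⁻¹ ≈ 0.0216 rad s⁻¹.

0.0216 rad s⁻¹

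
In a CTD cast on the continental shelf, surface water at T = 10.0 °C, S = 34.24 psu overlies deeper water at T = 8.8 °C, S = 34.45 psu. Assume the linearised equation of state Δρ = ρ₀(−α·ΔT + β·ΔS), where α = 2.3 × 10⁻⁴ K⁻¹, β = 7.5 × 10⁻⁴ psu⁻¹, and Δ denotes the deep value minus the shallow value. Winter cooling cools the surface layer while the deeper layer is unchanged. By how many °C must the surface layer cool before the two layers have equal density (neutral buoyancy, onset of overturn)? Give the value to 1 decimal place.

Neutral buoyancy requires Δρ = 0, i.e. −α(T_deep − T_surf′) + β(S_deep − S_surf) = 0.
T_surf′ = T_deep − (β/α)·ΔS = 8.8 − (7.5 × 10⁻⁴/2.3 × 10⁻⁴)·(+0.21) = 8.115 °C.
Cooling required: 10.0 − (8.115) = 1.885 °C.

1.9 °C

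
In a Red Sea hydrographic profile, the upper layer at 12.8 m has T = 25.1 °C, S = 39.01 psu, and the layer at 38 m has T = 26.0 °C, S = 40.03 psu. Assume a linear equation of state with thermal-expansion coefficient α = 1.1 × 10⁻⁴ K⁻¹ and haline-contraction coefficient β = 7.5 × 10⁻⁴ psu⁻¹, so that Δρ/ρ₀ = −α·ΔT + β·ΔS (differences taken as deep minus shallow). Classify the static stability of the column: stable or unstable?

ΔT = 26.0 − 25.1 = +0.9 K and ΔS = 40.03 − 39.01 = +1.02 psu (deep − shallow).
−αΔT = -9.90 × 10⁻⁵; βΔS = 7.65 × 10⁻⁴; sum Δρ/ρ₀ = 6.66 × 10⁻⁴.
Δρ/ρ₀ > 0, so Δρ > 0: deeper water is denser → statically stable.

stable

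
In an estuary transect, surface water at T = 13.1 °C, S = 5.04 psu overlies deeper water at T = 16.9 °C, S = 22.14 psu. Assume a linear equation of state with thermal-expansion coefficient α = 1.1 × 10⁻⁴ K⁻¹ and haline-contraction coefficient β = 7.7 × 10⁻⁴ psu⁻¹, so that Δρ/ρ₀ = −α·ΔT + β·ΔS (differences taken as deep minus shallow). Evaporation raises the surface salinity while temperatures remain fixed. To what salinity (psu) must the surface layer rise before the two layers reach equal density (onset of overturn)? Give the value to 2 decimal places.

21.60 psu

Neutral buoyancy requires −α(T_deep − T_surf) + β(S_deep − S_surf′) = 0.
S_surf′ = S_deep − (α/β)·ΔT = 22.14 − (1.1 × 10⁻⁴/7.7 × 10⁻⁴)·(+3.8) = 21.5971 psu.
Increase required: 21.5971 − 5.04 = 16.5571 psu.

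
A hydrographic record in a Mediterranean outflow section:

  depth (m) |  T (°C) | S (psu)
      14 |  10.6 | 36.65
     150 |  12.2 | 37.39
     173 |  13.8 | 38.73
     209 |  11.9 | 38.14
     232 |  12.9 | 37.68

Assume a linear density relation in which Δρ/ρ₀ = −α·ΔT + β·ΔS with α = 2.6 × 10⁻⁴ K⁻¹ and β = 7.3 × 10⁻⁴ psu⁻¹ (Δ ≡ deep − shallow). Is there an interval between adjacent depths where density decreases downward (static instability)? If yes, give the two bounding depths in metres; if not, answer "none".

209–232 m

Evaluate Δρ/ρ₀ = −αΔT + βΔS across each adjacent pair:
  14–150 m: −αΔT+βΔS = −(2.6 × 10⁻⁴)(+1.6)+(7.3 × 10⁻⁴)(+0.74) = 1.2 × 10⁻⁴ → stable
  150–173 m: −αΔT+βΔS = −(2.6 × 10⁻⁴)(+1.6)+(7.3 × 10⁻⁴)(+1.34) = 5.6 × 10⁻⁴ → stable
  173–209 m: −αΔT+βΔS = −(2.6 × 10⁻⁴)(-1.9)+(7.3 × 10⁻⁴)(-0.59) = 6.3 × 10⁻⁵ → stable
  209–232 m: −αΔT+βΔS = −(2.6 × 10⁻⁴)(+1.0)+(7.3 × 10⁻⁴)(-0.46) = -6.0 × 10⁻⁴ → UNSTABLE
The 209–232 m interval has Δρ < 0: lighter water underlies denser water.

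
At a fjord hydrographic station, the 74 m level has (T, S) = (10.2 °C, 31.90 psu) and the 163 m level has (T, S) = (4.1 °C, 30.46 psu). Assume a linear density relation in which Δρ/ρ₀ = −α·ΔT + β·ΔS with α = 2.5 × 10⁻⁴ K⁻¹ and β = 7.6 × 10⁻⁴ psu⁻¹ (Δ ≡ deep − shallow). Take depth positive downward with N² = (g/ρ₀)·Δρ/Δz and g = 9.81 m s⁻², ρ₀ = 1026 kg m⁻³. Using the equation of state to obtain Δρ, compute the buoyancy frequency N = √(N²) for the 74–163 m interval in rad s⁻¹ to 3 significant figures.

ΔT = -6.1 K, ΔS = -1.44 psu (deep − shallow).
Δρ/ρ₀ = −αΔT + βΔS = 1.525 × 10⁻³ − 1.0944 × 10⁻³ = 4.306 × 10⁻⁴, so Δρ ≈ 0.4418 kg m⁻³.
N² = (g/ρ₀)·Δρ/Δz = g·(Δρ/ρ₀)/Δz = 9.81 × 4.306 × 10⁻⁴ / 89 = 4.7463 × 10⁻⁵ s⁻².
N = √(4.7463 × 10⁻⁵) = 6.8893 × 10⁻³ rad s⁻¹ ≈ 6.89 × 10⁻³ rad s⁻¹.

6.89 × 10⁻³ rad s⁻¹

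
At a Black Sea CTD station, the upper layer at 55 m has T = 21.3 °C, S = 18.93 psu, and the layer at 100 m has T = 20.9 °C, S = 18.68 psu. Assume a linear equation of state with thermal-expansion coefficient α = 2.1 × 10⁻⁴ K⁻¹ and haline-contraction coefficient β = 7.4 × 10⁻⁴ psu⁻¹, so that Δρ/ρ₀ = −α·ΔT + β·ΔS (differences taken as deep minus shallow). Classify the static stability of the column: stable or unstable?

ΔT = 20.9 − 21.3 = -0.4 K and ΔS = 18.68 − 18.93 = -0.25 psu (deep − shallow).
−αΔT = 8.40 × 10⁻⁵; βΔS = -1.85 × 10⁻⁴; sum Δρ/ρ₀ = -1.01 × 10⁻⁴.
Δρ/ρ₀ < 0, so Δρ < 0: deeper water is lighter → statically unstable; the column would overturn.

unstable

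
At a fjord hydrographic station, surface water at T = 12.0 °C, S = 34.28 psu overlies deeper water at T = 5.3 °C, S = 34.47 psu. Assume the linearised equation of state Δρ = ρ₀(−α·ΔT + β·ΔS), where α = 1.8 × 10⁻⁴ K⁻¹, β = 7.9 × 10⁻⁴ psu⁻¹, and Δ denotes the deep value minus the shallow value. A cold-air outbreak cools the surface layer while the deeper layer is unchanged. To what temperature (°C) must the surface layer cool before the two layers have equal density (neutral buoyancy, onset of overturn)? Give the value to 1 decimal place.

4.5 °C

Neutral buoyancy requires Δρ = 0, i.e. −α(T_deep − T_surf′) + β(S_deep − S_surf) = 0.
T_surf′ = T_deep − (β/α)·ΔS = 5.3 − (7.9 × 10⁻⁴/1.8 × 10⁻⁴)·(+0.19) = 4.466 °C.
Cooling required: 12.0 − (4.466) = 7.534 °C.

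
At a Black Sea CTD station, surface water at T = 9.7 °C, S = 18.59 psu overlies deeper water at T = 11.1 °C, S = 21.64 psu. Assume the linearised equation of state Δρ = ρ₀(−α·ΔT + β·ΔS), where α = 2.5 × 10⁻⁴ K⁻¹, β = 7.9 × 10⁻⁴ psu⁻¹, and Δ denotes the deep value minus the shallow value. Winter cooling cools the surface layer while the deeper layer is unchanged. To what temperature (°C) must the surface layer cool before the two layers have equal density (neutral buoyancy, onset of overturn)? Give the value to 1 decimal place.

Neutral buoyancy requires Δρ = 0, i.e. −α(T_deep − T_surf′) + β(S_deep − S_surf) = 0.
T_surf′ = T_deep − (β/α)·ΔS = 11.1 − (7.9 × 10⁻⁴/2.5 × 10⁻⁴)·(+3.05) = 1.462 °C.
Cooling required: 9.7 − (1.462) = 8.238 °C.

1.5 °C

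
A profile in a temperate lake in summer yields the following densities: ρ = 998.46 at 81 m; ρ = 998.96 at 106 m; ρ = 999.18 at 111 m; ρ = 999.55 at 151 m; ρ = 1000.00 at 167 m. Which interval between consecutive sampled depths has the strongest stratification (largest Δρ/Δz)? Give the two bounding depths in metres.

106–111 m

Compute the density gradient over each adjacent pair:
  81–106 m: Δρ/Δz = 0.50/25 = 0.020 kg m⁻⁴
  106–111 m: Δρ/Δz = 0.22/5 = 0.044 kg m⁻⁴
  111–151 m: Δρ/Δz = 0.37/40 = 9.2 × 10⁻³ kg m⁻⁴
  151–167 m: Δρ/Δz = 0.45/16 = 0.028 kg m⁻⁴
The largest gradient is in the 106–111 m interval — the pycnocline.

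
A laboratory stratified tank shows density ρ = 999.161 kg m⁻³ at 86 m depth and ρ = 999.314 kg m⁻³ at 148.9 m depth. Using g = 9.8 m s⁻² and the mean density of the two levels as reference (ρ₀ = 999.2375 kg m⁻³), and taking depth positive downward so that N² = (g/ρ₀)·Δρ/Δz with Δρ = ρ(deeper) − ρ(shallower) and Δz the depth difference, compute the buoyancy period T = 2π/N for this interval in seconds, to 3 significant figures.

Δρ = 999.314 − 999.161 = 0.153 kg m⁻³ over Δz = 148.9 − 86 = 62.9 m.
N² = (9.8/999.2375) × (0.153/62.9) = 2.3856 × 10⁻⁵ s⁻².
N = √(2.3856 × 10⁻⁵) = 4.8843 × 10⁻³ rad s⁻¹, so T = 2π/N = 1.2864 × 10³ s ≈ 1.29 × 10³ s.

1.29 × 10³ s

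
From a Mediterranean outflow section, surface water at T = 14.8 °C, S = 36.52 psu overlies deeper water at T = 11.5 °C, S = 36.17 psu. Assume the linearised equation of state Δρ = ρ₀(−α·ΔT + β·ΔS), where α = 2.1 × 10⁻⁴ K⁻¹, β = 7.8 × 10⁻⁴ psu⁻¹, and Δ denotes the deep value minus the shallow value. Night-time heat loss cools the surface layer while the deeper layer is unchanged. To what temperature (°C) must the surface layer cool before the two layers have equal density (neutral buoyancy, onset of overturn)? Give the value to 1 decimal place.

Neutral buoyancy requires Δρ = 0, i.e. −α(T_deep − T_surf′) + β(S_deep − S_surf) = 0.
T_surf′ = T_deep − (β/α)·ΔS = 11.5 − (7.8 × 10⁻⁴/2.1 × 10⁻⁴)·(-0.35) = 12.800 °C.
Cooling required: 14.8 − (12.800) = 2.000 °C.

12.8 °C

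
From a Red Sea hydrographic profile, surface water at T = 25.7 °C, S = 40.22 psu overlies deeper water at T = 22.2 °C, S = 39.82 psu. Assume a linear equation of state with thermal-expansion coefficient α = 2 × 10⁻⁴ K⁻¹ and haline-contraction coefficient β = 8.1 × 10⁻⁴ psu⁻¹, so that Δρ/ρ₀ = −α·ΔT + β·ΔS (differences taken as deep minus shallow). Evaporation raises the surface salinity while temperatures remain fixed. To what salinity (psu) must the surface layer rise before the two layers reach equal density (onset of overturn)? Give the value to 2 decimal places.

40.68 psu

Neutral buoyancy requires −α(T_deep − T_surf) + β(S_deep − S_surf′) = 0.
S_surf′ = S_deep − (α/β)·ΔT = 39.82 − (2 × 10⁻⁴/8.1 × 10⁻⁴)·(-3.5) = 40.6842 psu.
Increase required: 40.6842 − 40.22 = 0.4642 psu.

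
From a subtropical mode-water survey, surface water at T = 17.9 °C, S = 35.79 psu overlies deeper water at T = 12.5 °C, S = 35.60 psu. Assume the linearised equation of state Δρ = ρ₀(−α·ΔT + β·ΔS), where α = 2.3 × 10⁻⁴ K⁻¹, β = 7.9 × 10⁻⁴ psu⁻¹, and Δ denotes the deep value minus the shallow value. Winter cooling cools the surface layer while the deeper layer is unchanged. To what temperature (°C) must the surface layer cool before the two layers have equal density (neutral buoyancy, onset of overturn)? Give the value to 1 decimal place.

13.2 °C

Neutral buoyancy requires Δρ = 0, i.e. −α(T_deep − T_surf′) + β(S_deep − S_surf) = 0.
T_surf′ = T_deep − (β/α)·ΔS = 12.5 − (7.9 × 10⁻⁴/2.3 × 10⁻⁴)·(-0.19) = 13.153 °C.
Cooling required: 17.9 − (13.153) = 4.747 °C.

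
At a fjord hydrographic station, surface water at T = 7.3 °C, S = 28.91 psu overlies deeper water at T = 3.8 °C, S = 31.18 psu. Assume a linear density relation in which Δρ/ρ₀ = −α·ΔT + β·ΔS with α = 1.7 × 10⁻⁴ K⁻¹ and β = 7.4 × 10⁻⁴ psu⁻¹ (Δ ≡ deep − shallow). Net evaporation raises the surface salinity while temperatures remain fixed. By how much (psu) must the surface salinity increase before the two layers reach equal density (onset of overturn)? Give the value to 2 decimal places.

3.07 psu

Neutral buoyancy requires −α(T_deep − T_surf) + β(S_deep − S_surf′) = 0.
S_surf′ = S_deep − (α/β)·ΔT = 31.18 − (1.7 × 10⁻⁴/7.4 × 10⁻⁴)·(-3.5) = 31.9841 psu.
Increase required: 31.9841 − 28.91 = 3.0741 psu.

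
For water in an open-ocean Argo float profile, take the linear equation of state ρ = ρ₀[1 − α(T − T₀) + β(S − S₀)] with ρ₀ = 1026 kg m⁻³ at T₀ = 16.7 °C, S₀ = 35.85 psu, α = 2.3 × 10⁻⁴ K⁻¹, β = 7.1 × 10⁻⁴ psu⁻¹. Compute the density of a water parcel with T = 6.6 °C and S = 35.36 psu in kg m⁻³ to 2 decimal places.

1028.03 kg m⁻³

T − T₀ = -10.1 K, S − S₀ = -0.49 psu.
Bracket = 1 − α·(-10.1) + β·(-0.49) = 1 + (1.9751 × 10⁻³) = 1.0019751.
ρ = 1026 × 1.0019751 = 1028.03 kg m⁻³.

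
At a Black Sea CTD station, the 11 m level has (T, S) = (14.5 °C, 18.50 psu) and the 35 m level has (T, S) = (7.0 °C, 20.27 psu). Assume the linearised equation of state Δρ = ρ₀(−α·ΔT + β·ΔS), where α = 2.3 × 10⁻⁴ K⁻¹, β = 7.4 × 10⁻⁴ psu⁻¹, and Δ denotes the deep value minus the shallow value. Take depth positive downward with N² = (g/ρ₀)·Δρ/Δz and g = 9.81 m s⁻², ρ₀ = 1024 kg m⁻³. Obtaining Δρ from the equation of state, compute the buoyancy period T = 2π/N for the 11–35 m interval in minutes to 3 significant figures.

2.97 min

ΔT = -7.5 K, ΔS = +1.77 psu (deep − shallow).
Δρ/ρ₀ = −αΔT + βΔS = 1.725 × 10⁻³ + 1.3098 × 10⁻³ = 3.0348 × 10⁻³, so Δρ ≈ 3.108 kg m⁻³.
N² = (g/ρ₀)·Δρ/Δz = g·(Δρ/ρ₀)/Δz = 9.81 × 3.0348 × 10⁻³ / 24 = 1.2405 × 10⁻³ s⁻².
N = √(1.2405 × 10⁻³) = 0.035221 rad s⁻¹ → T = 2π/N = 178.39 s = 2.9732 min ≈ 2.97 min.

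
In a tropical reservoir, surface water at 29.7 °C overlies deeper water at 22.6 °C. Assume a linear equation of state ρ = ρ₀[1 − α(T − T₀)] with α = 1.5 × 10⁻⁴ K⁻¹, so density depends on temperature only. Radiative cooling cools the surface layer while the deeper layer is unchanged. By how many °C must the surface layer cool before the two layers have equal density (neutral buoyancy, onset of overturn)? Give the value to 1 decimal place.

With temperature the only control, equal density requires T_surf′ = T_deep.
T_surf′ = 22.6 °C.
Cooling required: 29.7 − 22.6 = 7.1 °C.

7.1 °C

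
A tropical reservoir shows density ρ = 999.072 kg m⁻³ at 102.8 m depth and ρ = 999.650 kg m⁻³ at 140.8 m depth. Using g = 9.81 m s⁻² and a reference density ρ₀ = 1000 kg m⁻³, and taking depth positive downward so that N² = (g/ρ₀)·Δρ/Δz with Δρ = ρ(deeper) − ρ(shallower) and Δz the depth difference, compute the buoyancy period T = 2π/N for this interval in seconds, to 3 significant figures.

514 s

Δρ = 999.650 − 999.072 = 0.578 kg m⁻³ over Δz = 140.8 − 102.8 = 38 m.
N² = (9.81/1000) × (0.578/38) = 1.4922 × 10⁻⁴ s⁻².
N = √(1.4922 × 10⁻⁴) = 0.012216 rad s⁻¹, so T = 2π/N = 514.34 s ≈ 514 s.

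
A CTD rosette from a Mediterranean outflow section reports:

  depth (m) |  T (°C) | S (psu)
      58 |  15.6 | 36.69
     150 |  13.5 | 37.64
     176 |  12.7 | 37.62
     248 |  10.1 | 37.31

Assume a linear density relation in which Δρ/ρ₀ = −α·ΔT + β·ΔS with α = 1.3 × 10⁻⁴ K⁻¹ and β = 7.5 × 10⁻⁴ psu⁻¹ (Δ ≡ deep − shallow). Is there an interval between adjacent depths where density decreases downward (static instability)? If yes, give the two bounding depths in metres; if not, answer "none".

Evaluate Δρ/ρ₀ = −αΔT + βΔS across each adjacent pair:
  58–150 m: −αΔT+βΔS = −(1.3 × 10⁻⁴)(-2.1)+(7.5 × 10⁻⁴)(+0.95) = 9.9 × 10⁻⁴ → stable
  150–176 m: −αΔT+βΔS = −(1.3 × 10⁻⁴)(-0.8)+(7.5 × 10⁻⁴)(-0.02) = 8.9 × 10⁻⁵ → stable
  176–248 m: −αΔT+βΔS = −(1.3 × 10⁻⁴)(-2.6)+(7.5 × 10⁻⁴)(-0.31) = 1.1 × 10⁻⁴ → stable
Every interval has Δρ > 0: the column is stably stratified throughout.

none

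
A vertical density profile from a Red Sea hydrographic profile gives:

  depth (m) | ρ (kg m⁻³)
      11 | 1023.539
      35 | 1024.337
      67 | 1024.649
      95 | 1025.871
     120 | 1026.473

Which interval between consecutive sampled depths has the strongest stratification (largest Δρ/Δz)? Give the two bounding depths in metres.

Compute the density gradient over each adjacent pair:
  11–35 m: Δρ/Δz = 0.798/24 = 0.033 kg m⁻⁴
  35–67 m: Δρ/Δz = 0.312/32 = 9.7 × 10⁻³ kg m⁻⁴
  67–95 m: Δρ/Δz = 1.222/28 = 0.044 kg m⁻⁴
  95–120 m: Δρ/Δz = 0.602/25 = 0.024 kg m⁻⁴
The largest gradient is in the 67–95 m interval — the pycnocline.

67–95 m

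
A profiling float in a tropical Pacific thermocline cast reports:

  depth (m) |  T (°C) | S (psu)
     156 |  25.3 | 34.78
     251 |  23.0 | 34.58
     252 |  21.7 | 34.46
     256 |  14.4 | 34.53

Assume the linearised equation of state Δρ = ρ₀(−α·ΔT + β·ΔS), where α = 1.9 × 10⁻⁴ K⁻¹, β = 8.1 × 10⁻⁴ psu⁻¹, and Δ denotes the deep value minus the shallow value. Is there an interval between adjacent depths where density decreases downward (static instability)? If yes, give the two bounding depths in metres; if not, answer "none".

Evaluate Δρ/ρ₀ = −αΔT + βΔS across each adjacent pair:
  156–251 m: −αΔT+βΔS = −(1.9 × 10⁻⁴)(-2.3)+(8.1 × 10⁻⁴)(-0.20) = 2.7 × 10⁻⁴ → stable
  251–252 m: −αΔT+βΔS = −(1.9 × 10⁻⁴)(-1.3)+(8.1 × 10⁻⁴)(-0.12) = 1.5 × 10⁻⁴ → stable
  252–256 m: −αΔT+βΔS = −(1.9 × 10⁻⁴)(-7.3)+(8.1 × 10⁻⁴)(+0.07) = 1.4 × 10⁻³ → stable
Every interval has Δρ > 0: the column is stably stratified throughout.

none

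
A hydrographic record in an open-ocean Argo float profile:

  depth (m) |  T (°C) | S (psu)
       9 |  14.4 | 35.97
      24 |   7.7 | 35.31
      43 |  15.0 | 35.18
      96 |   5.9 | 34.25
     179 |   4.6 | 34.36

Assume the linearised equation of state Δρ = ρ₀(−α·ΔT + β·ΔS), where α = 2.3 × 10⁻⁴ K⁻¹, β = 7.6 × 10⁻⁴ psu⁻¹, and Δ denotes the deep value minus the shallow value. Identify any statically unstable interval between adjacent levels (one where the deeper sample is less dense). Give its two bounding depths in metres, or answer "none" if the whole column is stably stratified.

24–43 m

Evaluate Δρ/ρ₀ = −αΔT + βΔS across each adjacent pair:
  9–24 m: −αΔT+βΔS = −(2.3 × 10⁻⁴)(-6.7)+(7.6 × 10⁻⁴)(-0.66) = 1.0 × 10⁻³ → stable
  24–43 m: −αΔT+βΔS = −(2.3 × 10⁻⁴)(+7.3)+(7.6 × 10⁻⁴)(-0.13) = -1.8 × 10⁻³ → UNSTABLE
  43–96 m: −αΔT+βΔS = −(2.3 × 10⁻⁴)(-9.1)+(7.6 × 10⁻⁴)(-0.93) = 1.4 × 10⁻³ → stable
  96–179 m: −αΔT+βΔS = −(2.3 × 10⁻⁴)(-1.3)+(7.6 × 10⁻⁴)(+0.11) = 3.8 × 10⁻⁴ → stable
The 24–43 m interval has Δρ < 0: lighter water underlies denser water.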